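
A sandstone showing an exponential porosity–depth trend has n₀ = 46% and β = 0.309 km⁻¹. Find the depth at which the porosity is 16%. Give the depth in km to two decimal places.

Invert Athy's law: z = ln(n₀/n) / β
z = ln(0.46/0.16) / 0.309 = ln(2.875) / 0.309 = 1.0561 / 0.309 = 3.418 km

3.42 km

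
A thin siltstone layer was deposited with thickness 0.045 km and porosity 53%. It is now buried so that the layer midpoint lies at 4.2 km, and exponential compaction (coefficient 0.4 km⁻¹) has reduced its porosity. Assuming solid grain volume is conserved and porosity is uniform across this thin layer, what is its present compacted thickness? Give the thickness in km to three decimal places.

0.023 km

Porosity at 4.2 km: n = 0.53·exp(−0.4×4.2) = 0.0988
Solid-volume conservation: h(1−n) = h₀(1−n₀) ⇒ h = h₀·(1−n₀)/(1−n)
h = 0.045 × (1 − 0.53)/(1 − 0.0988) = 0.045 × 0.5215 = 0.0235 km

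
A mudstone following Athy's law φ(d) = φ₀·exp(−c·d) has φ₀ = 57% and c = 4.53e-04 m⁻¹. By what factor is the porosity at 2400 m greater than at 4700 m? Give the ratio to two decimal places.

Working in km (1 km = 1000 m; c in km⁻¹ = c in m⁻¹ × 1000):
φ(d₁)/φ(d₂) = e^(−c·d₁)/e^(−c·d₂) = e^{c(d₂−d₁)}
= exp(0.453 × 2.3) = exp(1.042) = 2.8346

2.83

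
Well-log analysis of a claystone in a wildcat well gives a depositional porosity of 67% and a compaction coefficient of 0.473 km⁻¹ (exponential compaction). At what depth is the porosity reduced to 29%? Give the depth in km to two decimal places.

1.77 km

Invert Athy's law: Z = ln(phi₀/phi) / k
Z = ln(0.67/0.29) / 0.473 = ln(2.31) / 0.473 = 0.8374 / 0.473 = 1.770 km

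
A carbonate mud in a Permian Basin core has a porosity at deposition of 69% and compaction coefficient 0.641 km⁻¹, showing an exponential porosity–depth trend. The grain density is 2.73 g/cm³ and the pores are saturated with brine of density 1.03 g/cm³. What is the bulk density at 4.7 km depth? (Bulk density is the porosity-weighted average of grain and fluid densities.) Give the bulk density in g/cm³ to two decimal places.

Porosity at depth: phi = 0.69·exp(−0.641×4.7) = 0.69×0.0492 = 0.0339
Bulk density: ρ_b = (1−phi)ρ_g + phi·ρ_f = 0.9661×2.73 + 0.0339×1.03
       = 2.637 + 0.035 = 2.672 g/cm³

2.67 g/cm³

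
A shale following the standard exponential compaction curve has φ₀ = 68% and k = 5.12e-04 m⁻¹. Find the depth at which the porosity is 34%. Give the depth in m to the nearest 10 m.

1350 m

Working in km (1 km = 1000 m; k in km⁻¹ = k in m⁻¹ × 1000):
Invert Athy's law: d = ln(φ₀/φ) / k
d = ln(0.68/0.34) / 0.512 = ln(2) / 0.512 = 0.6931 / 0.512 = 1.354 km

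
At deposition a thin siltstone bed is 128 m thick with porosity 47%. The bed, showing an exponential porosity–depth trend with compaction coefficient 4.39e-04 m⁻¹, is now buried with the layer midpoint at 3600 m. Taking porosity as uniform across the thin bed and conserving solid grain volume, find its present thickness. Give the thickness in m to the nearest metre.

75 m

Working in km (1 km = 1000 m; c in km⁻¹ = c in m⁻¹ × 1000):
Porosity at 3.6 km: n = 0.47·exp(−0.439×3.6) = 0.0968
Solid-volume conservation: h(1−n) = h₀(1−n₀) ⇒ h = h₀·(1−n₀)/(1−n)
h = 0.128 × (1 − 0.47)/(1 − 0.0968) = 0.128 × 0.5868 = 0.0751 km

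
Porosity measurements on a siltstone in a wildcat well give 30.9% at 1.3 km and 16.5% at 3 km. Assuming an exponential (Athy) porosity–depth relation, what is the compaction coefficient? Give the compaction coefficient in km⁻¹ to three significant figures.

Athy: phi(z) = phi₀ e^(−βz) ⇒ phi₁/phi₂ = e^{β(z₂−z₁)} ⇒ β = ln(phi₁/phi₂)/(z₂−z₁)
β = ln(0.309/0.165) / (3 − 1.3) = ln(1.873) / 1.7 = 0.6274 / 1.7 = 0.3691 km⁻¹

0.369 km⁻¹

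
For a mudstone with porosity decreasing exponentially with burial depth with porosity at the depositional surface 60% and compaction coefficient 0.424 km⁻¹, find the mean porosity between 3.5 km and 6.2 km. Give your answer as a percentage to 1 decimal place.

8.1%

⟨n⟩ = (1/(d₂−d₁)) ∫ n₀ e^(−kd) dd = n₀·(e^(−k·d₁) − e^(−k·d₂)) / (k·(d₂−d₁))
e^(−0.424×3.5) = 0.2267; e^(−0.424×6.2) = 0.0722
⟨n⟩ = 0.6 × (0.2267 − 0.0722) / (0.424 × 2.7) = 0.6 × 0.1350 = 0.0810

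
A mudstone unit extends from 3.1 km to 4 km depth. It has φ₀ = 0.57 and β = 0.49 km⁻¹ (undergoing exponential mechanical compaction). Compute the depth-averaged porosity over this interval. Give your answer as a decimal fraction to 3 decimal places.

⟨φ⟩ = (1/(Z₂−Z₁)) ∫ φ₀ e^(−βZ) dZ = φ₀·(e^(−β·Z₁) − e^(−β·Z₂)) / (β·(Z₂−Z₁))
e^(−0.49×3.1) = 0.2189; e^(−0.49×4) = 0.1409
⟨φ⟩ = 0.57 × (0.2189 − 0.1409) / (0.49 × 0.9) = 0.57 × 0.1770 = 0.1009

0.101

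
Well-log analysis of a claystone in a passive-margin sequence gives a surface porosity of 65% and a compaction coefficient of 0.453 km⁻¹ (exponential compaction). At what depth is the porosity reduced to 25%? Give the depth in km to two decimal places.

2.11 km

Invert Athy's law: Z = ln(phi₀/phi) / c
Z = ln(0.65/0.25) / 0.453 = ln(2.6) / 0.453 = 0.9555 / 0.453 = 2.109 km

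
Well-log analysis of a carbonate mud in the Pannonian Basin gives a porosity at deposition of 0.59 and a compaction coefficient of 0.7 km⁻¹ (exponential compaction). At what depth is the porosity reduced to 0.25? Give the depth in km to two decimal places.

Invert Athy's law: z = ln(n₀/n) / k
z = ln(0.59/0.25) / 0.7 = ln(2.36) / 0.7 = 0.8587 / 0.7 = 1.227 km

1.23 km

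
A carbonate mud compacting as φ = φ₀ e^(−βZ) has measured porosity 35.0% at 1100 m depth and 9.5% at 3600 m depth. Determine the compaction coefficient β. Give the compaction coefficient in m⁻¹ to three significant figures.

0.000522 m⁻¹

Working in km (1 km = 1000 m; β in km⁻¹ = β in m⁻¹ × 1000):
Athy: φ(Z) = φ₀ e^(−βZ) ⇒ φ₁/φ₂ = e^{β(Z₂−Z₁)} ⇒ β = ln(φ₁/φ₂)/(Z₂−Z₁)
β = ln(0.35/0.095) / (3.6 − 1.1) = ln(3.684) / 2.5 = 1.3041 / 2.5 = 0.5216 km⁻¹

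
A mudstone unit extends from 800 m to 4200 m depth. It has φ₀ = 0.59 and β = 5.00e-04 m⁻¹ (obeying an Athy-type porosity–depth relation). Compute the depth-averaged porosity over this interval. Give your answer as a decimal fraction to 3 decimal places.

Working in km (1 km = 1000 m; β in km⁻¹ = β in m⁻¹ × 1000):
⟨φ⟩ = (1/(z₂−z₁)) ∫ φ₀ e^(−βz) dz = φ₀·(e^(−β·z₁) − e^(−β·z₂)) / (β·(z₂−z₁))
e^(−0.5×0.8) = 0.6703; e^(−0.5×4.2) = 0.1225
⟨φ⟩ = 0.59 × (0.6703 − 0.1225) / (0.5 × 3.4) = 0.59 × 0.3223 = 0.1901

0.190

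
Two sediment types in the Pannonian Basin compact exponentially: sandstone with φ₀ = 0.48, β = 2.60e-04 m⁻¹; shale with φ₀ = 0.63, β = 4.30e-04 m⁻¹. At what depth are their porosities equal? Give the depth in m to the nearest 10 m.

Working in km (1 km = 1000 m; β in km⁻¹ = β in m⁻¹ × 1000):
Set φ₀ₐ e^(−βₐZ) = φ₀ᵦ e^(−βᵦZ) ⇒ ln(φ₀ₐ/φ₀ᵦ) = (βₐ − βᵦ)·Z
Z = ln(0.48/0.63) / (0.26 − 0.43) = -0.2719 / -0.17 = 1.600 km

1600 m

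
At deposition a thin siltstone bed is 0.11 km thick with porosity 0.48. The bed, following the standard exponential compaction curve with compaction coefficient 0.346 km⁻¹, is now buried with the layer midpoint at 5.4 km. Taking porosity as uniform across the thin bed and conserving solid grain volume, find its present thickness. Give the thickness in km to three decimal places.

0.062 km

Porosity at 5.4 km: phi = 0.48·exp(−0.346×5.4) = 0.0741
Solid-volume conservation: h(1−phi) = h₀(1−phi₀) ⇒ h = h₀·(1−phi₀)/(1−phi)
h = 0.11 × (1 − 0.48)/(1 − 0.0741) = 0.11 × 0.5616 = 0.0618 km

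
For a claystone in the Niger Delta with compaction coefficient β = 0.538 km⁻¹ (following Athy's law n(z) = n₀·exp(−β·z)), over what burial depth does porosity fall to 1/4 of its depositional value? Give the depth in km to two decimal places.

2.58 km

n/n₀ = 1/4 ⇒ exp(−β·z) = 1/4 ⇒ z = ln(4) / β
z = 1.3863 / 0.538 = 2.577 km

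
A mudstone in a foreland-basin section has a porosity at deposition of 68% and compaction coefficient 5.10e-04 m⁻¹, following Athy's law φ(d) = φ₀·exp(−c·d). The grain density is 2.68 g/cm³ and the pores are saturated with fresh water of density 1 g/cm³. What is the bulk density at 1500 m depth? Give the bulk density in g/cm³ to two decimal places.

Working in km (1 km = 1000 m; c in km⁻¹ = c in m⁻¹ × 1000):
Porosity at depth: φ = 0.68·exp(−0.51×1.5) = 0.68×0.4653 = 0.3164
Bulk density: ρ_b = (1−φ)ρ_g + φ·ρ_f = 0.6836×2.68 + 0.3164×1
       = 1.832 + 0.316 = 2.148 g/cm³

2.15 g/cm³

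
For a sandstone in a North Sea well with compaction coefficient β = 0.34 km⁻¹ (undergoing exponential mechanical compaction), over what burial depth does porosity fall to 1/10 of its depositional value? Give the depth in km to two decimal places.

φ/φ₀ = 1/10 ⇒ exp(−β·d) = 1/10 ⇒ d = ln(10) / β
d = 2.3026 / 0.34 = 6.772 km

6.77 km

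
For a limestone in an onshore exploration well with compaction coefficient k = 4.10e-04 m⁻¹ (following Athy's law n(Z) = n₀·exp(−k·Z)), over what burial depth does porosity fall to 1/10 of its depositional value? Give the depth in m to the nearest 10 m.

5620 m

Working in km (1 km = 1000 m; k in km⁻¹ = k in m⁻¹ × 1000):
n/n₀ = 1/10 ⇒ exp(−k·Z) = 1/10 ⇒ Z = ln(10) / k
Z = 2.3026 / 0.41 = 5.616 km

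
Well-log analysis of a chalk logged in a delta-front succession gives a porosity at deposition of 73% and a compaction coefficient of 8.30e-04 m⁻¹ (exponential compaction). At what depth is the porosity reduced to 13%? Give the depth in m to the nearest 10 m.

Working in km (1 km = 1000 m; c in km⁻¹ = c in m⁻¹ × 1000):
Invert Athy's law: z = ln(phi₀/phi) / c
z = ln(0.73/0.13) / 0.83 = ln(5.615) / 0.83 = 1.7255 / 0.83 = 2.079 km

2080 m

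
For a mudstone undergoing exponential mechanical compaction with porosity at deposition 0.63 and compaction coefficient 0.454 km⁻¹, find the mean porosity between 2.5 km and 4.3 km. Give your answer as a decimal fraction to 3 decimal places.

⟨n⟩ = (1/(Z₂−Z₁)) ∫ n₀ e^(−βZ) dZ = n₀·(e^(−β·Z₁) − e^(−β·Z₂)) / (β·(Z₂−Z₁))
e^(−0.454×2.5) = 0.3214; e^(−0.454×4.3) = 0.1420
⟨n⟩ = 0.63 × (0.3214 − 0.1420) / (0.454 × 1.8) = 0.63 × 0.2196 = 0.1384

0.138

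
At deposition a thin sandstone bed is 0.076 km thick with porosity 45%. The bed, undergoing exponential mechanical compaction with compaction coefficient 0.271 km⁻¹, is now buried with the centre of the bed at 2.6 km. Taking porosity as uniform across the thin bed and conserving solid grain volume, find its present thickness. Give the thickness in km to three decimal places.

Porosity at 2.6 km: n = 0.45·exp(−0.271×2.6) = 0.2224
Solid-volume conservation: h(1−n) = h₀(1−n₀) ⇒ h = h₀·(1−n₀)/(1−n)
h = 0.076 × (1 − 0.45)/(1 − 0.2224) = 0.076 × 0.7073 = 0.0538 km

0.054 km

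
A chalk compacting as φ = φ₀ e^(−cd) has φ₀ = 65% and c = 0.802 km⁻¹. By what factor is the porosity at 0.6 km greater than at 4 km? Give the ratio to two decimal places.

φ(d₁)/φ(d₂) = e^(−c·d₁)/e^(−c·d₂) = e^{c(d₂−d₁)}
= exp(0.802 × 3.4) = exp(2.727) = 15.2839

15.28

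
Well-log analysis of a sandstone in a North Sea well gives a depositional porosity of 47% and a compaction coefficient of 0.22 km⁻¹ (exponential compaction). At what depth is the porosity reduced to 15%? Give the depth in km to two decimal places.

Invert Athy's law: Z = ln(φ₀/φ) / c
Z = ln(0.47/0.15) / 0.22 = ln(3.133) / 0.22 = 1.1421 / 0.22 = 5.191 km

5.19 km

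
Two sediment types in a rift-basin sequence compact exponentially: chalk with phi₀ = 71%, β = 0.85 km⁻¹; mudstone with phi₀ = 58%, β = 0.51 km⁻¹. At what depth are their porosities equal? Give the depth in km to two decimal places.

Set phi₀ₐ e^(−βₐZ) = phi₀ᵦ e^(−βᵦZ) ⇒ ln(phi₀ₐ/phi₀ᵦ) = (βₐ − βᵦ)·Z
Z = ln(0.71/0.58) / (0.85 − 0.51) = 0.2022 / 0.34 = 0.595 km

0.59 km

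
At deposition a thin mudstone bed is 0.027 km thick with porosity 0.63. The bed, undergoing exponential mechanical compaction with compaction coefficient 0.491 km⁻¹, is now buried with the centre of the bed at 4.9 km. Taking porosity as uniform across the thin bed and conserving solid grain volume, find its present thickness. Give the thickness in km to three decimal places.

0.011 km

Porosity at 4.9 km: phi = 0.63·exp(−0.491×4.9) = 0.0568
Solid-volume conservation: h(1−phi) = h₀(1−phi₀) ⇒ h = h₀·(1−phi₀)/(1−phi)
h = 0.027 × (1 − 0.63)/(1 − 0.0568) = 0.027 × 0.3923 = 0.0106 km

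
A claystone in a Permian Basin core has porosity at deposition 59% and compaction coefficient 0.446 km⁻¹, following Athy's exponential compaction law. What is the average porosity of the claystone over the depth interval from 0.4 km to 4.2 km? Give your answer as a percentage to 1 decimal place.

⟨φ⟩ = (1/(z₂−z₁)) ∫ φ₀ e^(−cz) dz = φ₀·(e^(−c·z₁) − e^(−c·z₂)) / (c·(z₂−z₁))
e^(−0.446×0.4) = 0.8366; e^(−0.446×4.2) = 0.1536
⟨φ⟩ = 0.59 × (0.8366 − 0.1536) / (0.446 × 3.8) = 0.59 × 0.4030 = 0.2378

23.8%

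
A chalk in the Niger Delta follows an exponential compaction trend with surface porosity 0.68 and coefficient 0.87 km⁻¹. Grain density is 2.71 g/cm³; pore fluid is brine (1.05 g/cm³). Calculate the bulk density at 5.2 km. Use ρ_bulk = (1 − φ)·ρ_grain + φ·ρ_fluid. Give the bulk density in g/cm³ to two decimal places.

2.70 g/cm³

Porosity at depth: phi = 0.68·exp(−0.87×5.2) = 0.68×0.0108 = 0.0074
Bulk density: ρ_b = (1−phi)ρ_g + phi·ρ_f = 0.9926×2.71 + 0.0074×1.05
       = 2.690 + 0.008 = 2.698 g/cm³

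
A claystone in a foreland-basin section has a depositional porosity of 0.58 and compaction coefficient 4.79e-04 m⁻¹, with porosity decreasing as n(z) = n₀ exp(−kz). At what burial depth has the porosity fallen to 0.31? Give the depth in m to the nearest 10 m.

1310 m

Working in km (1 km = 1000 m; k in km⁻¹ = k in m⁻¹ × 1000):
Invert Athy's law: z = ln(n₀/n) / k
z = ln(0.58/0.31) / 0.479 = ln(1.871) / 0.479 = 0.6265 / 0.479 = 1.308 km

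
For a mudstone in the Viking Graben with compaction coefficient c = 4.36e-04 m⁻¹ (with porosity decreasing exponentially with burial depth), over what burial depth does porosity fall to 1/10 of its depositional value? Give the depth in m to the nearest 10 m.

5280 m

Working in km (1 km = 1000 m; c in km⁻¹ = c in m⁻¹ × 1000):
n/n₀ = 1/10 ⇒ exp(−c·Z) = 1/10 ⇒ Z = ln(10) / c
Z = 2.3026 / 0.436 = 5.281 km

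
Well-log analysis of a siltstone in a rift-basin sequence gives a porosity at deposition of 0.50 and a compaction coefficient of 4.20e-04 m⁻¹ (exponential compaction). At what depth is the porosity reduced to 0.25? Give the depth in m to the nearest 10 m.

1650 m

Working in km (1 km = 1000 m; k in km⁻¹ = k in m⁻¹ × 1000):
Invert Athy's law: z = ln(φ₀/φ) / k
z = ln(0.5/0.25) / 0.42 = ln(2) / 0.42 = 0.6931 / 0.42 = 1.650 km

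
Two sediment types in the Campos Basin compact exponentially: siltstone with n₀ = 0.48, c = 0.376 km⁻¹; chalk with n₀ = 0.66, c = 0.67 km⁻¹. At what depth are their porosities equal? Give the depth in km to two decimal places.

Set n₀ₐ e^(−cₐZ) = n₀ᵦ e^(−cᵦZ) ⇒ ln(n₀ₐ/n₀ᵦ) = (cₐ − cᵦ)·Z
Z = ln(0.48/0.66) / (0.376 − 0.67) = -0.3185 / -0.294 = 1.083 km

1.08 km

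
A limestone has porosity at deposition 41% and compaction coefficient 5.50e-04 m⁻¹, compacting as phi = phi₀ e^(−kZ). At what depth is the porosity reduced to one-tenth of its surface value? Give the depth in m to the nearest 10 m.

Working in km (1 km = 1000 m; k in km⁻¹ = k in m⁻¹ × 1000):
phi/phi₀ = 1/10 ⇒ exp(−k·Z) = 1/10 ⇒ Z = ln(10) / k
Z = 2.3026 / 0.55 = 4.187 km

4190 m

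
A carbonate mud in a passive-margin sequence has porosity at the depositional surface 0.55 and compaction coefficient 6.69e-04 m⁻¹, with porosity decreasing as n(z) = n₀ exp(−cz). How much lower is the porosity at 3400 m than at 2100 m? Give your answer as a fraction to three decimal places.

0.078

Working in km (1 km = 1000 m; c in km⁻¹ = c in m⁻¹ × 1000):
n(2.1) = 0.55·e^(−0.669×2.1) = 0.1350
n(3.4) = 0.55·e^(−0.669×3.4) = 0.0566
Δn = 0.1350 − 0.0566 = 0.0784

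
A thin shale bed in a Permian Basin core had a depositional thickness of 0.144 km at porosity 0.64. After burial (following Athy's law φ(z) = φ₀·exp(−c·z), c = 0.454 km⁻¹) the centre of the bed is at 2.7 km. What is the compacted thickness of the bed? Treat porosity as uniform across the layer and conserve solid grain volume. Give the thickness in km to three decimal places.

0.064 km

Porosity at 2.7 km: φ = 0.64·exp(−0.454×2.7) = 0.1879
Solid-volume conservation: h(1−φ) = h₀(1−φ₀) ⇒ h = h₀·(1−φ₀)/(1−φ)
h = 0.144 × (1 − 0.64)/(1 − 0.1879) = 0.144 × 0.4433 = 0.0638 km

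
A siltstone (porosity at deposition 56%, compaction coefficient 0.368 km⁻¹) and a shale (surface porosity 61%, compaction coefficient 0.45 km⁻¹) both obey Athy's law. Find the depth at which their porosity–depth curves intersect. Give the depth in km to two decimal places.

1.04 km

Set φ₀ₐ e^(−kₐZ) = φ₀ᵦ e^(−kᵦZ) ⇒ ln(φ₀ₐ/φ₀ᵦ) = (kₐ − kᵦ)·Z
Z = ln(0.56/0.61) / (0.368 − 0.45) = -0.0855 / -0.082 = 1.043 km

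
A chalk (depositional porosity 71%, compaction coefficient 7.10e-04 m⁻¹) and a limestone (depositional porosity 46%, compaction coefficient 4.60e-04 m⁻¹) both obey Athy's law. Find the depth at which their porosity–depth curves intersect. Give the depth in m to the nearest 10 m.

1740 m

Working in km (1 km = 1000 m; β in km⁻¹ = β in m⁻¹ × 1000):
Set φ₀ₐ e^(−βₐZ) = φ₀ᵦ e^(−βᵦZ) ⇒ ln(φ₀ₐ/φ₀ᵦ) = (βₐ − βᵦ)·Z
Z = ln(0.71/0.46) / (0.71 − 0.46) = 0.4340 / 0.25 = 1.736 km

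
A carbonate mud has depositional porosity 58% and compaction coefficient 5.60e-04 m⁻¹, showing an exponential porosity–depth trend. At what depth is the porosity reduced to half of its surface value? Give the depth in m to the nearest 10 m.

1240 m

Working in km (1 km = 1000 m; c in km⁻¹ = c in m⁻¹ × 1000):
φ/φ₀ = 1/2 ⇒ exp(−c·d) = 1/2 ⇒ d = ln(2) / c
d = 0.6931 / 0.56 = 1.238 km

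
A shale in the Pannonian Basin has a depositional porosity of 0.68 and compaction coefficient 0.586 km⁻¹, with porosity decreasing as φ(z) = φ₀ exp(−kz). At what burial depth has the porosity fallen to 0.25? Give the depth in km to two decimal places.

1.71 km

Invert Athy's law: z = ln(φ₀/φ) / k
z = ln(0.68/0.25) / 0.586 = ln(2.72) / 0.586 = 1.0006 / 0.586 = 1.708 km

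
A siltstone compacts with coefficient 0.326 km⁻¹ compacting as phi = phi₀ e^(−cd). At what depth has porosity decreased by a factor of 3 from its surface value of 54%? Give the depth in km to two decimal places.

phi/phi₀ = 1/3 ⇒ exp(−c·d) = 1/3 ⇒ d = ln(3) / c
d = 1.0986 / 0.326 = 3.370 km

3.37 km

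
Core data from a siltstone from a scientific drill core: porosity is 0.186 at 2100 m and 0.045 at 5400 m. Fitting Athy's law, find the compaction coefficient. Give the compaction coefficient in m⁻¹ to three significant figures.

Working in km (1 km = 1000 m; β in km⁻¹ = β in m⁻¹ × 1000):
Athy: n(d) = n₀ e^(−βd) ⇒ n₁/n₂ = e^{β(d₂−d₁)} ⇒ β = ln(n₁/n₂)/(d₂−d₁)
β = ln(0.186/0.045) / (5.4 − 2.1) = ln(4.133) / 3.3 = 1.4191 / 3.3 = 0.43 km⁻¹

0.000430 m⁻¹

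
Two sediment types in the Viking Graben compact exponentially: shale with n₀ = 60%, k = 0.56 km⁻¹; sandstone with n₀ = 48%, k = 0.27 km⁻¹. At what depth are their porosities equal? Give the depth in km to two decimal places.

Set n₀ₐ e^(−kₐd) = n₀ᵦ e^(−kᵦd) ⇒ ln(n₀ₐ/n₀ᵦ) = (kₐ − kᵦ)·d
d = ln(0.6/0.48) / (0.56 − 0.27) = 0.2231 / 0.29 = 0.769 km

0.77 km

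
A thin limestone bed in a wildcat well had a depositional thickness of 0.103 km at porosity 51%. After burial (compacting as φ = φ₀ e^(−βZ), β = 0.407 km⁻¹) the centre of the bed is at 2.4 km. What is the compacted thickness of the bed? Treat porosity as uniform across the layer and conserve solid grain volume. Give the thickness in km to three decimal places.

Porosity at 2.4 km: φ = 0.51·exp(−0.407×2.4) = 0.1920
Solid-volume conservation: h(1−φ) = h₀(1−φ₀) ⇒ h = h₀·(1−φ₀)/(1−φ)
h = 0.103 × (1 − 0.51)/(1 − 0.1920) = 0.103 × 0.6065 = 0.0625 km

0.062 km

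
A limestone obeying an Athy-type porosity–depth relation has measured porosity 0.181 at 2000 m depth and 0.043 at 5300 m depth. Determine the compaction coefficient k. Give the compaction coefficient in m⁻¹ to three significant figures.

Working in km (1 km = 1000 m; k in km⁻¹ = k in m⁻¹ × 1000):
Athy: φ(z) = φ₀ e^(−kz) ⇒ φ₁/φ₂ = e^{k(z₂−z₁)} ⇒ k = ln(φ₁/φ₂)/(z₂−z₁)
k = ln(0.181/0.043) / (5.3 − 2) = ln(4.209) / 3.3 = 1.4373 / 3.3 = 0.4355 km⁻¹

0.000436 m⁻¹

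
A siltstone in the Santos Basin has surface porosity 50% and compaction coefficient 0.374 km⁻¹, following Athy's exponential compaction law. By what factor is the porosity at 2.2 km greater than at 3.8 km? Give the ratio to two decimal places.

1.82

n(z₁)/n(z₂) = e^(−k·z₁)/e^(−k·z₂) = e^{k(z₂−z₁)}
= exp(0.374 × 1.6) = exp(0.5984) = 1.8192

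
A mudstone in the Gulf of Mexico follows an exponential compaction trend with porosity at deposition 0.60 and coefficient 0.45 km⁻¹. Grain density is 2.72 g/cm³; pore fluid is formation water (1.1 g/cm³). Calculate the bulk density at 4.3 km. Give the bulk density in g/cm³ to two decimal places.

2.58 g/cm³

Porosity at depth: n = 0.6·exp(−0.45×4.3) = 0.6×0.1444 = 0.0867
Bulk density: ρ_b = (1−n)ρ_g + n·ρ_f = 0.9133×2.72 + 0.0867×1.1
       = 2.484 + 0.095 = 2.580 g/cm³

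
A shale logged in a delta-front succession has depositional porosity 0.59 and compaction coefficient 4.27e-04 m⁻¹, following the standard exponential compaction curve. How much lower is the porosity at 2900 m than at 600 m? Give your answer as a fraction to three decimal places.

Working in km (1 km = 1000 m; k in km⁻¹ = k in m⁻¹ × 1000):
phi(0.6) = 0.59·e^(−0.427×0.6) = 0.4567
phi(2.9) = 0.59·e^(−0.427×2.9) = 0.1710
Δphi = 0.4567 − 0.1710 = 0.2856

0.286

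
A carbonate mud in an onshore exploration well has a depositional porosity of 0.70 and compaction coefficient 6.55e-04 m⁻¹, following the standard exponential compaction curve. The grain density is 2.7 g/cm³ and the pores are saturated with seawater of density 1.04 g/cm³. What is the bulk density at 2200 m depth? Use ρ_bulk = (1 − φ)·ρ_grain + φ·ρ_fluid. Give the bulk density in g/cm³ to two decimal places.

Working in km (1 km = 1000 m; c in km⁻¹ = c in m⁻¹ × 1000):
Porosity at depth: n = 0.7·exp(−0.655×2.2) = 0.7×0.2367 = 0.1657
Bulk density: ρ_b = (1−n)ρ_g + n·ρ_f = 0.8343×2.7 + 0.1657×1.04
       = 2.253 + 0.172 = 2.425 g/cm³

2.42 g/cm³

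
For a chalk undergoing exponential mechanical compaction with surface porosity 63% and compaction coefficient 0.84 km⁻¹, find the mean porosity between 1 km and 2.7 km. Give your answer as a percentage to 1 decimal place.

14.5%

⟨φ⟩ = (1/(z₂−z₁)) ∫ φ₀ e^(−cz) dz = φ₀·(e^(−c·z₁) − e^(−c·z₂)) / (c·(z₂−z₁))
e^(−0.84×1) = 0.4317; e^(−0.84×2.7) = 0.1035
⟨φ⟩ = 0.63 × (0.4317 − 0.1035) / (0.84 × 1.7) = 0.63 × 0.2298 = 0.1448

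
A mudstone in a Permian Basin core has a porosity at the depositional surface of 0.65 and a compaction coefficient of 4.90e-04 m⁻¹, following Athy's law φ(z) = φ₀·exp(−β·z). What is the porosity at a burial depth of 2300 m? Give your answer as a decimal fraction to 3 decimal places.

0.211

Working in km (1 km = 1000 m; β in km⁻¹ = β in m⁻¹ × 1000):
φ = φ₀·exp(−β·z) = 0.65 × exp(−0.49 × 2.3) = 0.65 × exp(−1.127)
  = 0.65 × 0.3240 = 0.2106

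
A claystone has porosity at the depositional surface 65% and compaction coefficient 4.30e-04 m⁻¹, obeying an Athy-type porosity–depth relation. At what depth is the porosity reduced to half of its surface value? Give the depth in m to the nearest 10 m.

Working in km (1 km = 1000 m; c in km⁻¹ = c in m⁻¹ × 1000):
phi/phi₀ = 1/2 ⇒ exp(−c·z) = 1/2 ⇒ z = ln(2) / c
z = 0.6931 / 0.43 = 1.612 km

1610 m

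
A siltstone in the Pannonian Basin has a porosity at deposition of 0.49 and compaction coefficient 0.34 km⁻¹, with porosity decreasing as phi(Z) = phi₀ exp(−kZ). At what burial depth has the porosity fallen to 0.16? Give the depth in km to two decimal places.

3.29 km

Invert Athy's law: Z = ln(phi₀/phi) / k
Z = ln(0.49/0.16) / 0.34 = ln(3.062) / 0.34 = 1.1192 / 0.34 = 3.292 km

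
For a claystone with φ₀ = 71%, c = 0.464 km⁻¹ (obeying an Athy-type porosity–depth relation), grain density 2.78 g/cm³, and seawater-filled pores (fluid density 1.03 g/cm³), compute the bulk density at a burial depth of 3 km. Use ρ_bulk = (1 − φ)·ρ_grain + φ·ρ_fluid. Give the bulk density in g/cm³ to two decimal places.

2.47 g/cm³

Porosity at depth: φ = 0.71·exp(−0.464×3) = 0.71×0.2486 = 0.1765
Bulk density: ρ_b = (1−φ)ρ_g + φ·ρ_f = 0.8235×2.78 + 0.1765×1.03
       = 2.289 + 0.182 = 2.471 g/cm³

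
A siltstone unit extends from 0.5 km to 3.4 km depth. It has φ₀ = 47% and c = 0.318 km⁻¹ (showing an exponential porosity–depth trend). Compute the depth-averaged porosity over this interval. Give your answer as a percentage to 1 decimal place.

⟨φ⟩ = (1/(Z₂−Z₁)) ∫ φ₀ e^(−cZ) dZ = φ₀·(e^(−c·Z₁) − e^(−c·Z₂)) / (c·(Z₂−Z₁))
e^(−0.318×0.5) = 0.8530; e^(−0.318×3.4) = 0.3392
⟨φ⟩ = 0.47 × (0.8530 − 0.3392) / (0.318 × 2.9) = 0.47 × 0.5572 = 0.2619

26.2%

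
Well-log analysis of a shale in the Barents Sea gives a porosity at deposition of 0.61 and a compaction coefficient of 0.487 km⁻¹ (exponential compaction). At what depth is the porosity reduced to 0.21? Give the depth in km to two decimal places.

Invert Athy's law: d = ln(phi₀/phi) / c
d = ln(0.61/0.21) / 0.487 = ln(2.905) / 0.487 = 1.0664 / 0.487 = 2.190 km

2.19 km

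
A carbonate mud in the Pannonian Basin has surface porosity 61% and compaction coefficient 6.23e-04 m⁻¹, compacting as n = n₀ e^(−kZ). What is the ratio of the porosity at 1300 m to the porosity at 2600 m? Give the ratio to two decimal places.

Working in km (1 km = 1000 m; k in km⁻¹ = k in m⁻¹ × 1000):
n(Z₁)/n(Z₂) = e^(−k·Z₁)/e^(−k·Z₂) = e^{k(Z₂−Z₁)}
= exp(0.623 × 1.3) = exp(0.8099) = 2.2477

2.25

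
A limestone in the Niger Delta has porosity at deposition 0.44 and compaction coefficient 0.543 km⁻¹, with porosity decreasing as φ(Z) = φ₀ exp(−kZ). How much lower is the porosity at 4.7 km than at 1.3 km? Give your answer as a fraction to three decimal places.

0.183

φ(1.3) = 0.44·e^(−0.543×1.3) = 0.2172
φ(4.7) = 0.44·e^(−0.543×4.7) = 0.0343
Δφ = 0.2172 − 0.0343 = 0.1829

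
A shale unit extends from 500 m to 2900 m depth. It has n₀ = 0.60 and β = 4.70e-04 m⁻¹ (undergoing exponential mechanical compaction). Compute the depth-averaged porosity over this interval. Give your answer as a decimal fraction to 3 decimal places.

Working in km (1 km = 1000 m; β in km⁻¹ = β in m⁻¹ × 1000):
⟨n⟩ = (1/(z₂−z₁)) ∫ n₀ e^(−βz) dz = n₀·(e^(−β·z₁) − e^(−β·z₂)) / (β·(z₂−z₁))
e^(−0.47×0.5) = 0.7906; e^(−0.47×2.9) = 0.2559
⟨n⟩ = 0.6 × (0.7906 − 0.2559) / (0.47 × 2.4) = 0.6 × 0.4740 = 0.2844

0.284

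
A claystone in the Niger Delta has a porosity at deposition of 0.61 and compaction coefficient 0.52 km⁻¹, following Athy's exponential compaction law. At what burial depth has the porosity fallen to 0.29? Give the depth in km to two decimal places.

1.43 km

Invert Athy's law: Z = ln(φ₀/φ) / β
Z = ln(0.61/0.29) / 0.52 = ln(2.103) / 0.52 = 0.7436 / 0.52 = 1.430 km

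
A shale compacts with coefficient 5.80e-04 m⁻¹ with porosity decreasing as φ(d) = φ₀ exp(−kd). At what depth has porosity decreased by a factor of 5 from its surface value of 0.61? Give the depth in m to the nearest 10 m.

2770 m

Working in km (1 km = 1000 m; k in km⁻¹ = k in m⁻¹ × 1000):
φ/φ₀ = 1/5 ⇒ exp(−k·d) = 1/5 ⇒ d = ln(5) / k
d = 1.6094 / 0.58 = 2.775 km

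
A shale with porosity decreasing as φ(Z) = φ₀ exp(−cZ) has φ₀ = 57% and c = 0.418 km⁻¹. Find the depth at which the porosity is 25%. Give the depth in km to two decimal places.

Invert Athy's law: Z = ln(φ₀/φ) / c
Z = ln(0.57/0.25) / 0.418 = ln(2.28) / 0.418 = 0.8242 / 0.418 = 1.972 km

1.97 km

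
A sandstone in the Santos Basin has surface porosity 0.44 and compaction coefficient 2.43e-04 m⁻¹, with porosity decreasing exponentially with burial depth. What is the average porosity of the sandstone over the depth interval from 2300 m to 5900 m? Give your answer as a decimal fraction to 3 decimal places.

0.168

Working in km (1 km = 1000 m; β in km⁻¹ = β in m⁻¹ × 1000):
⟨phi⟩ = (1/(Z₂−Z₁)) ∫ phi₀ e^(−βZ) dZ = phi₀·(e^(−β·Z₁) − e^(−β·Z₂)) / (β·(Z₂−Z₁))
e^(−0.243×2.3) = 0.5718; e^(−0.243×5.9) = 0.2384
⟨phi⟩ = 0.44 × (0.5718 − 0.2384) / (0.243 × 3.6) = 0.44 × 0.3811 = 0.1677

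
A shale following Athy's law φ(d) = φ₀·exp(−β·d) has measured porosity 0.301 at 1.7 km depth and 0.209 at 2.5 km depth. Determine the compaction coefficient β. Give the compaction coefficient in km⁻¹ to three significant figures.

Athy: φ(d) = φ₀ e^(−βd) ⇒ φ₁/φ₂ = e^{β(d₂−d₁)} ⇒ β = ln(φ₁/φ₂)/(d₂−d₁)
β = ln(0.301/0.209) / (2.5 − 1.7) = ln(1.44) / 0.8 = 0.3648 / 0.8 = 0.456 km⁻¹

0.456 km⁻¹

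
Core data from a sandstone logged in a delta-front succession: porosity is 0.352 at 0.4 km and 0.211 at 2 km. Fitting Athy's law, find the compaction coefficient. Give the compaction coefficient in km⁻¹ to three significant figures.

0.320 km⁻¹

Athy: n(z) = n₀ e^(−βz) ⇒ n₁/n₂ = e^{β(z₂−z₁)} ⇒ β = ln(n₁/n₂)/(z₂−z₁)
β = ln(0.352/0.211) / (2 − 0.4) = ln(1.668) / 1.6 = 0.5118 / 1.6 = 0.3199 km⁻¹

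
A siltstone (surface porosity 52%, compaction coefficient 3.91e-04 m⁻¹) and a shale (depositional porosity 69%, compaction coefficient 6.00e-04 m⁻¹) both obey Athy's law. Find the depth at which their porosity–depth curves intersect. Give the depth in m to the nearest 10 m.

1350 m

Working in km (1 km = 1000 m; k in km⁻¹ = k in m⁻¹ × 1000):
Set φ₀ₐ e^(−kₐd) = φ₀ᵦ e^(−kᵦd) ⇒ ln(φ₀ₐ/φ₀ᵦ) = (kₐ − kᵦ)·d
d = ln(0.52/0.69) / (0.391 − 0.6) = -0.2829 / -0.209 = 1.353 km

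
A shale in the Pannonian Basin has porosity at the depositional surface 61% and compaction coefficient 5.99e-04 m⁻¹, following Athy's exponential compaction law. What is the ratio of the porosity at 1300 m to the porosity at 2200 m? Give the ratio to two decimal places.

1.71

Working in km (1 km = 1000 m; c in km⁻¹ = c in m⁻¹ × 1000):
n(d₁)/n(d₂) = e^(−c·d₁)/e^(−c·d₂) = e^{c(d₂−d₁)}
= exp(0.599 × 0.9) = exp(0.5391) = 1.7145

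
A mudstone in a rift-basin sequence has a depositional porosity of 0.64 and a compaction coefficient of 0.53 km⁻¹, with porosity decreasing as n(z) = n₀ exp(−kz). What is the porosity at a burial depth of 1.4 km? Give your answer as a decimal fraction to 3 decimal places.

n = n₀·exp(−k·z) = 0.64 × exp(−0.53 × 1.4) = 0.64 × exp(−0.742)
  = 0.64 × 0.4762 = 0.3047

0.305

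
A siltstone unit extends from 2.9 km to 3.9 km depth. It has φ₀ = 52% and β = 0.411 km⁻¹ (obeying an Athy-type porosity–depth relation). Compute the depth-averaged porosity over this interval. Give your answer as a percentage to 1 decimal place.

12.9%

⟨φ⟩ = (1/(d₂−d₁)) ∫ φ₀ e^(−βd) dd = φ₀·(e^(−β·d₁) − e^(−β·d₂)) / (β·(d₂−d₁))
e^(−0.411×2.9) = 0.3036; e^(−0.411×3.9) = 0.2013
⟨φ⟩ = 0.52 × (0.3036 − 0.2013) / (0.411 × 1) = 0.52 × 0.2490 = 0.1295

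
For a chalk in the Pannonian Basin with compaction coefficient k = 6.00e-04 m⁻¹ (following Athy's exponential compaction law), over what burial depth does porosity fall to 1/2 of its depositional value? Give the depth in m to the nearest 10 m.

1160 m

Working in km (1 km = 1000 m; k in km⁻¹ = k in m⁻¹ × 1000):
φ/φ₀ = 1/2 ⇒ exp(−k·Z) = 1/2 ⇒ Z = ln(2) / k
Z = 0.6931 / 0.6 = 1.155 km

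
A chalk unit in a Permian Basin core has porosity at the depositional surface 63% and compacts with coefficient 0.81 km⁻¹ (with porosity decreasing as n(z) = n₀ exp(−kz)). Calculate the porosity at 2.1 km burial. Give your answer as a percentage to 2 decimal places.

11.50%

n = n₀·exp(−k·z) = 0.63 × exp(−0.81 × 2.1) = 0.63 × exp(−1.701)
  = 0.63 × 0.1825 = 0.1150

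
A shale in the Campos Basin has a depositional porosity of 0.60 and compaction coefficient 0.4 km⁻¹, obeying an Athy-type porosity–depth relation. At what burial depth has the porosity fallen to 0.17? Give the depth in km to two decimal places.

Invert Athy's law: d = ln(phi₀/phi) / c
d = ln(0.6/0.17) / 0.4 = ln(3.529) / 0.4 = 1.2611 / 0.4 = 3.153 km

3.15 km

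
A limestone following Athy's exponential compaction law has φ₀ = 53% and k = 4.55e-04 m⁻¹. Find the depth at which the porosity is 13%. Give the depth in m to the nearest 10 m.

Working in km (1 km = 1000 m; k in km⁻¹ = k in m⁻¹ × 1000):
Invert Athy's law: Z = ln(φ₀/φ) / k
Z = ln(0.53/0.13) / 0.455 = ln(4.077) / 0.455 = 1.4053 / 0.455 = 3.089 km

3090 m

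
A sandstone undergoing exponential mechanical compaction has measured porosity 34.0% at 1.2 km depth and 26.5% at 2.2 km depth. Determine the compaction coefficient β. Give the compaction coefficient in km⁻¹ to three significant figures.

0.249 km⁻¹

Athy: n(d) = n₀ e^(−βd) ⇒ n₁/n₂ = e^{β(d₂−d₁)} ⇒ β = ln(n₁/n₂)/(d₂−d₁)
β = ln(0.34/0.265) / (2.2 − 1.2) = ln(1.283) / 1 = 0.2492 / 1 = 0.2492 km⁻¹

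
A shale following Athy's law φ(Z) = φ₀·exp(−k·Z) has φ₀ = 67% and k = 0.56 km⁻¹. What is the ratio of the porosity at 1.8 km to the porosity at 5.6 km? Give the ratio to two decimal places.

8.40

φ(Z₁)/φ(Z₂) = e^(−k·Z₁)/e^(−k·Z₂) = e^{k(Z₂−Z₁)}
= exp(0.56 × 3.8) = exp(2.128) = 8.3981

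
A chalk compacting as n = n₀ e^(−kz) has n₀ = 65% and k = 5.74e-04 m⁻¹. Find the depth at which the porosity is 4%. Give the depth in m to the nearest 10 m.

Working in km (1 km = 1000 m; k in km⁻¹ = k in m⁻¹ × 1000):
Invert Athy's law: z = ln(n₀/n) / k
z = ln(0.65/0.04) / 0.574 = ln(16.25) / 0.574 = 2.7881 / 0.574 = 4.857 km

4860 m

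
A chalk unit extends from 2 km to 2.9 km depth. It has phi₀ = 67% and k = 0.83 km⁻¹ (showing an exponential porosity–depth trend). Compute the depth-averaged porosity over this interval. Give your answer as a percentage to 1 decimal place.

⟨phi⟩ = (1/(z₂−z₁)) ∫ phi₀ e^(−kz) dz = phi₀·(e^(−k·z₁) − e^(−k·z₂)) / (k·(z₂−z₁))
e^(−0.83×2) = 0.1901; e^(−0.83×2.9) = 0.0901
⟨phi⟩ = 0.67 × (0.1901 − 0.0901) / (0.83 × 0.9) = 0.67 × 0.1339 = 0.0897

9.0%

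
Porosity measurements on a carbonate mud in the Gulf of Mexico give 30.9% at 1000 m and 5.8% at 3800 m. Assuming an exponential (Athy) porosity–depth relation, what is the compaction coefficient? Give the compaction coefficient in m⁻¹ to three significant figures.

Working in km (1 km = 1000 m; β in km⁻¹ = β in m⁻¹ × 1000):
Athy: n(Z) = n₀ e^(−βZ) ⇒ n₁/n₂ = e^{β(Z₂−Z₁)} ⇒ β = ln(n₁/n₂)/(Z₂−Z₁)
β = ln(0.309/0.058) / (3.8 − 1) = ln(5.328) / 2.8 = 1.6729 / 2.8 = 0.5975 km⁻¹

0.000597 m⁻¹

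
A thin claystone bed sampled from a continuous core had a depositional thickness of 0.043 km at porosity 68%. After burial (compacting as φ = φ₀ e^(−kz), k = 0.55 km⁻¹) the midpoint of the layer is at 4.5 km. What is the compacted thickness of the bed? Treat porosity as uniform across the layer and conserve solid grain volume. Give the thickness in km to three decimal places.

Porosity at 4.5 km: φ = 0.68·exp(−0.55×4.5) = 0.0572
Solid-volume conservation: h(1−φ) = h₀(1−φ₀) ⇒ h = h₀·(1−φ₀)/(1−φ)
h = 0.043 × (1 − 0.68)/(1 − 0.0572) = 0.043 × 0.3394 = 0.0146 km

0.015 km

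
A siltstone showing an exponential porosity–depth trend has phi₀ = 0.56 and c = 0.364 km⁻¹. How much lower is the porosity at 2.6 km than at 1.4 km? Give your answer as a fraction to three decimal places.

phi(1.4) = 0.56·e^(−0.364×1.4) = 0.3364
phi(2.6) = 0.56·e^(−0.364×2.6) = 0.2174
Δphi = 0.3364 − 0.2174 = 0.1191

0.119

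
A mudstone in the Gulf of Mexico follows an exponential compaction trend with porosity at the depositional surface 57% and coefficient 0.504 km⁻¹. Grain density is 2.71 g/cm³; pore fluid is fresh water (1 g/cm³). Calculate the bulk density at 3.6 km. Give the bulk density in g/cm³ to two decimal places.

2.55 g/cm³

Porosity at depth: φ = 0.57·exp(−0.504×3.6) = 0.57×0.1629 = 0.0929
Bulk density: ρ_b = (1−φ)ρ_g + φ·ρ_f = 0.9071×2.71 + 0.0929×1
       = 2.458 + 0.093 = 2.551 g/cm³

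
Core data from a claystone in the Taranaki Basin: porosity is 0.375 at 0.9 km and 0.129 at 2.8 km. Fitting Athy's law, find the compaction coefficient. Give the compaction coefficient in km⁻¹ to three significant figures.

0.562 km⁻¹

Athy: φ(d) = φ₀ e^(−cd) ⇒ φ₁/φ₂ = e^{c(d₂−d₁)} ⇒ c = ln(φ₁/φ₂)/(d₂−d₁)
c = ln(0.375/0.129) / (2.8 − 0.9) = ln(2.907) / 1.9 = 1.0671 / 1.9 = 0.5616 km⁻¹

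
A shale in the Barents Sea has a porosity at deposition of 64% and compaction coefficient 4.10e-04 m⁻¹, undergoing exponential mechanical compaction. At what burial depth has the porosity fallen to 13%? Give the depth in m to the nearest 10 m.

3890 m

Working in km (1 km = 1000 m; β in km⁻¹ = β in m⁻¹ × 1000):
Invert Athy's law: Z = ln(φ₀/φ) / β
Z = ln(0.64/0.13) / 0.41 = ln(4.923) / 0.41 = 1.5939 / 0.41 = 3.888 km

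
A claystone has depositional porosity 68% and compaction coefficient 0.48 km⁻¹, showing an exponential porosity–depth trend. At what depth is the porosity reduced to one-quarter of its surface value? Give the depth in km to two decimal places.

2.89 km

phi/phi₀ = 1/4 ⇒ exp(−c·Z) = 1/4 ⇒ Z = ln(4) / c
Z = 1.3863 / 0.48 = 2.888 km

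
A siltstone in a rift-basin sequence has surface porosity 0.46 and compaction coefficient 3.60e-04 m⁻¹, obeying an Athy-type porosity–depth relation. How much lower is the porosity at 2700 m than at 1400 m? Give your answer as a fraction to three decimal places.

Working in km (1 km = 1000 m; c in km⁻¹ = c in m⁻¹ × 1000):
n(1.4) = 0.46·e^(−0.36×1.4) = 0.2779
n(2.7) = 0.46·e^(−0.36×2.7) = 0.1740
Δn = 0.2779 − 0.1740 = 0.1039

0.104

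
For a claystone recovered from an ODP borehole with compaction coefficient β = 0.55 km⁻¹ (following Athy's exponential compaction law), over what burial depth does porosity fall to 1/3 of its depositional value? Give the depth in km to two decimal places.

phi/phi₀ = 1/3 ⇒ exp(−β·Z) = 1/3 ⇒ Z = ln(3) / β
Z = 1.0986 / 0.55 = 1.997 km

2.00 km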